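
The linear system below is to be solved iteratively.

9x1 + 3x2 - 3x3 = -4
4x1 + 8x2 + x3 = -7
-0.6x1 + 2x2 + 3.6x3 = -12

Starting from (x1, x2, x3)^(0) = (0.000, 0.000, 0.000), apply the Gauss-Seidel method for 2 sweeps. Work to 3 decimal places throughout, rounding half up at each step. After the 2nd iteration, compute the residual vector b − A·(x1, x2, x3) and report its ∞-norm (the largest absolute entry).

Iteration 1:
  x1 = (-4 - (3)·0.000 - (-3)·0.000) / (9) = -0.444
  x2 = (-7 - (4)·-0.444 - (1)·0.000) / (8) = -0.653
  x3 = (-12 - (-0.6)·-0.444 - (2)·-0.653) / (3.6) = -3.045
Iteration 2:
  x1 = (-4 - (3)·-0.653 - (-3)·-3.045) / (9) = -1.242
  x2 = (-7 - (4)·-1.242 - (1)·-3.045) / (8) = 0.127
  x3 = (-12 - (-0.6)·-1.242 - (2)·0.127) / (3.6) = -3.611
Residual b − A·x = (-4.036, 0.563, 0.000); ∞-norm = 4.036

4.036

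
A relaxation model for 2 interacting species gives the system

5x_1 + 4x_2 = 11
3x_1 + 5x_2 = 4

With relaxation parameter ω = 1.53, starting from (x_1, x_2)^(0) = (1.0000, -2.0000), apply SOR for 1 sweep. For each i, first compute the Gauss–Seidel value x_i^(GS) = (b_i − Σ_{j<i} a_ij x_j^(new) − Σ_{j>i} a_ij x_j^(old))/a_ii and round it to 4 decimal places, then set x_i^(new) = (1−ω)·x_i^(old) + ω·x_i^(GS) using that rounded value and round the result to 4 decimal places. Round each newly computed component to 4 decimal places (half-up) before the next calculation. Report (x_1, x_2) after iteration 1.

(5.2840, -2.5667)

Iteration 1:
  x_1: GS value = (11 - (4)·-2.0000) / (5) = 3.8000;  x_1 ← (1−ω)·1.0000 + ω·3.8000 = 5.2840
  x_2: GS value = (4 - (3)·5.2840) / (5) = -2.3704;  x_2 ← (1−ω)·-2.0000 + ω·-2.3704 = -2.5667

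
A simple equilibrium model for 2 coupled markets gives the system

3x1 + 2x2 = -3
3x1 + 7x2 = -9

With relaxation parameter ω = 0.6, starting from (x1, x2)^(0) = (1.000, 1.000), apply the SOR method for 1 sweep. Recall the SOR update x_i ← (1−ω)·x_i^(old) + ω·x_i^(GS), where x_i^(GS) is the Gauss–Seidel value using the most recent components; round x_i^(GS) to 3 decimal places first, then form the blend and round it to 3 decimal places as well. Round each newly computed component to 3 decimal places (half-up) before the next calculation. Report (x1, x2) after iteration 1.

Iteration 1:
  x1: GS value = (-3 - (2)·1.000) / (3) = -1.667;  x1 ← (1−ω)·1.000 + ω·-1.667 = -0.600
  x2: GS value = (-9 - (3)·-0.600) / (7) = -1.029;  x2 ← (1−ω)·1.000 + ω·-1.029 = -0.217

(-0.600, -0.217)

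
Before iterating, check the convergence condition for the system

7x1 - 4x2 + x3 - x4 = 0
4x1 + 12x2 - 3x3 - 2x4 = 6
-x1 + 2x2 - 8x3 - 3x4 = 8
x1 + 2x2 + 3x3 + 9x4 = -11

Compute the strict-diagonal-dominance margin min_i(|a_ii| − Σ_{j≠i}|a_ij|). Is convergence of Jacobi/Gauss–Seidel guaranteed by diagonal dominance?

row 1: |7| − (4+1+1) = 1
row 2: |12| − (4+3+2) = 3
row 3: |-8| − (1+2+3) = 2
row 4: |9| − (1+2+3) = 3
minimum over rows = 1 → strictly diagonally dominant (convergence guaranteed)

1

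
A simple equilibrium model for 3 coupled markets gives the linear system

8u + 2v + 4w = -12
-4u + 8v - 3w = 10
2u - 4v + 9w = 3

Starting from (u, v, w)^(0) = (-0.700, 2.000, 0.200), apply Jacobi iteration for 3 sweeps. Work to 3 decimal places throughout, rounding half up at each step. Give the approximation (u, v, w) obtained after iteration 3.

(-2.296, 0.496, 1.193)

Iteration 1:
  u = (-12 - (2)·2.000 - (4)·0.200) / (8) = -2.100
  v = (10 - (-4)·-0.700 - (-3)·0.200) / (8) = 0.975
  w = (3 - (2)·-0.700 - (-4)·2.000) / (9) = 1.378
Iteration 2:
  u = (-12 - (2)·0.975 - (4)·1.378) / (8) = -2.433
  v = (10 - (-4)·-2.100 - (-3)·1.378) / (8) = 0.717
  w = (3 - (2)·-2.100 - (-4)·0.975) / (9) = 1.233
Iteration 3:
  u = (-12 - (2)·0.717 - (4)·1.233) / (8) = -2.296
  v = (10 - (-4)·-2.433 - (-3)·1.233) / (8) = 0.496
  w = (3 - (2)·-2.433 - (-4)·0.717) / (9) = 1.193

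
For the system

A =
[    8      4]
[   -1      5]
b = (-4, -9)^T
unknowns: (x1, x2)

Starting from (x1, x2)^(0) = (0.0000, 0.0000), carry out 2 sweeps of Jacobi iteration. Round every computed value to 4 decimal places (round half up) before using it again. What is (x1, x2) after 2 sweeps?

(0.4000, -1.9000)

Iteration 1:
  x1 = (-4 - (4)·0.0000) / (8) = -0.5000
  x2 = (-9 - (-1)·0.0000) / (5) = -1.8000
Iteration 2:
  x1 = (-4 - (4)·-1.8000) / (8) = 0.4000
  x2 = (-9 - (-1)·-0.5000) / (5) = -1.9000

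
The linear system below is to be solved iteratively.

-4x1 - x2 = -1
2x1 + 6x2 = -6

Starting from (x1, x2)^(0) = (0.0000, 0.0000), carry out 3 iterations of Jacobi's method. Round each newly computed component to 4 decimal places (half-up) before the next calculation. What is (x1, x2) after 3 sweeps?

Iteration 1:
  x1 = (-1 - (-1)·0.0000) / (-4) = 0.2500
  x2 = (-6 - (2)·0.0000) / (6) = -1.0000
Iteration 2:
  x1 = (-1 - (-1)·-1.0000) / (-4) = 0.5000
  x2 = (-6 - (2)·0.2500) / (6) = -1.0833
Iteration 3:
  x1 = (-1 - (-1)·-1.0833) / (-4) = 0.5208
  x2 = (-6 - (2)·0.5000) / (6) = -1.1667

(0.5208, -1.1667)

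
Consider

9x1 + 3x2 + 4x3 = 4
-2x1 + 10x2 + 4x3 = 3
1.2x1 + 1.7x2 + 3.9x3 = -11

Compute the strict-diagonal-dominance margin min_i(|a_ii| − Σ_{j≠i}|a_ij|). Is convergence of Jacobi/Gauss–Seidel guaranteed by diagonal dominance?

row 1: |9| − (3+4) = 2
row 2: |10| − (2+4) = 4
row 3: |3.9| − (1.2+1.7) = 1
minimum over rows = 1 → strictly diagonally dominant (convergence guaranteed)

1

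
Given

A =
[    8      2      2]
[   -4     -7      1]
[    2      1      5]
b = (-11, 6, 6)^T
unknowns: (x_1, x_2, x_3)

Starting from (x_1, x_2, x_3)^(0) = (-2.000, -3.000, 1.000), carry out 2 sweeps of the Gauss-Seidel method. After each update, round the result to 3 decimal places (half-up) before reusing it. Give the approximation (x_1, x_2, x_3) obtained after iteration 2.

(-1.720, 0.353, 1.817)

Iteration 1:
  x_1 = (-11 - (2)·-3.000 - (2)·1.000) / (8) = -0.875
  x_2 = (6 - (-4)·-0.875 - (1)·1.000) / (-7) = -0.214
  x_3 = (6 - (2)·-0.875 - (1)·-0.214) / (5) = 1.593
Iteration 2:
  x_1 = (-11 - (2)·-0.214 - (2)·1.593) / (8) = -1.720
  x_2 = (6 - (-4)·-1.720 - (1)·1.593) / (-7) = 0.353
  x_3 = (6 - (2)·-1.720 - (1)·0.353) / (5) = 1.817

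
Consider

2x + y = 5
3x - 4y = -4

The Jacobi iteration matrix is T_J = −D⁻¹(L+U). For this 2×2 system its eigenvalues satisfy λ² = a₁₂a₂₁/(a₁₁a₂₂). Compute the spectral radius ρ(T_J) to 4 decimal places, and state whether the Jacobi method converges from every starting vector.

0.6124

a₁₂a₂₁/(a₁₁a₂₂) = (1)·(3) / ((2)·(-4)) = -0.375000
ρ = √|-0.375000| = √0.375000 = 0.6124
ρ < 1, so Jacobi converges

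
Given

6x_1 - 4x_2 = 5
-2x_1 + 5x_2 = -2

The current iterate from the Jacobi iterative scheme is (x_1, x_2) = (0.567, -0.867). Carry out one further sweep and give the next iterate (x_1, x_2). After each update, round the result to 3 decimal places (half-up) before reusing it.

(0.255, -0.173)

One sweep:
  x_1 = (5 - (-4)·-0.867) / (6) = 0.255
  x_2 = (-2 - (-2)·0.567) / (5) = -0.173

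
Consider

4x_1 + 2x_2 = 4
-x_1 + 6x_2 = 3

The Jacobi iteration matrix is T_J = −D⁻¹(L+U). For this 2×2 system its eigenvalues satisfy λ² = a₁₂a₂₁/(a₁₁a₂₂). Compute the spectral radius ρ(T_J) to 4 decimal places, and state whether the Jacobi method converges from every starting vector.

0.2887

a₁₂a₂₁/(a₁₁a₂₂) = (2)·(-1) / ((4)·(6)) = -0.083333
ρ = √|-0.083333| = √0.083333 = 0.2887
ρ < 1, so Jacobi converges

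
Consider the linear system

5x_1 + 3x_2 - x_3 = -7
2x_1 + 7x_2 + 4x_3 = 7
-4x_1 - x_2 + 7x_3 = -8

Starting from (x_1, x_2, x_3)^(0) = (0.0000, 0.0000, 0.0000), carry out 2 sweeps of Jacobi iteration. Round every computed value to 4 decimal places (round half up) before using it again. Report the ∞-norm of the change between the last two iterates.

Iteration 1:
  x_1 = (-7 - (3)·0.0000 - (-1)·0.0000) / (5) = -1.4000
  x_2 = (7 - (2)·0.0000 - (4)·0.0000) / (7) = 1.0000
  x_3 = (-8 - (-4)·0.0000 - (-1)·0.0000) / (7) = -1.1429
Iteration 2:
  x_1 = (-7 - (3)·1.0000 - (-1)·-1.1429) / (5) = -2.2286
  x_2 = (7 - (2)·-1.4000 - (4)·-1.1429) / (7) = 2.0531
  x_3 = (-8 - (-4)·-1.4000 - (-1)·1.0000) / (7) = -1.8000
Change: (-0.8286, 1.0531, -0.6571) → max |·| = 1.0531

1.0531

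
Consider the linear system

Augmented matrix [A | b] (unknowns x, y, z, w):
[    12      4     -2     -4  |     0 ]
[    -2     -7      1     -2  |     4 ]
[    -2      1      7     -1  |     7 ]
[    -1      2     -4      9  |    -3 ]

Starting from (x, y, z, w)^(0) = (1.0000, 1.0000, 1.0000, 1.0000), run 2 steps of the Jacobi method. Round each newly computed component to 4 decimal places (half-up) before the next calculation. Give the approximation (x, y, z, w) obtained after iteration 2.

(0.5476, -0.4354, 1.1905, 0.4788)

Iteration 1:
  x = (0 - (4)·1.0000 - (-2)·1.0000 - (-4)·1.0000) / (12) = 0.1667
  y = (4 - (-2)·1.0000 - (1)·1.0000 - (-2)·1.0000) / (-7) = -1.0000
  z = (7 - (-2)·1.0000 - (1)·1.0000 - (-1)·1.0000) / (7) = 1.2857
  w = (-3 - (-1)·1.0000 - (2)·1.0000 - (-4)·1.0000) / (9) = 0.0000
Iteration 2:
  x = (0 - (4)·-1.0000 - (-2)·1.2857 - (-4)·0.0000) / (12) = 0.5476
  y = (4 - (-2)·0.1667 - (1)·1.2857 - (-2)·0.0000) / (-7) = -0.4354
  z = (7 - (-2)·0.1667 - (1)·-1.0000 - (-1)·0.0000) / (7) = 1.1905
  w = (-3 - (-1)·0.1667 - (2)·-1.0000 - (-4)·1.2857) / (9) = 0.4788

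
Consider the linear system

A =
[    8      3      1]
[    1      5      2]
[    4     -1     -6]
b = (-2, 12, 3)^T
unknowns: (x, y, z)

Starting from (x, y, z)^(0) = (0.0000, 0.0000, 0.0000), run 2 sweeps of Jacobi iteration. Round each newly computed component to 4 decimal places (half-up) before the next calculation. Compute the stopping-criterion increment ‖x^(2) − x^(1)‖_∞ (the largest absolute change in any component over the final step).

0.8375

Iteration 1:
  x = (-2 - (3)·0.0000 - (1)·0.0000) / (8) = -0.2500
  y = (12 - (1)·0.0000 - (2)·0.0000) / (5) = 2.4000
  z = (3 - (4)·0.0000 - (-1)·0.0000) / (-6) = -0.5000
Iteration 2:
  x = (-2 - (3)·2.4000 - (1)·-0.5000) / (8) = -1.0875
  y = (12 - (1)·-0.2500 - (2)·-0.5000) / (5) = 2.6500
  z = (3 - (4)·-0.2500 - (-1)·2.4000) / (-6) = -1.0667
Change: (-0.8375, 0.2500, -0.5667) → max |·| = 0.8375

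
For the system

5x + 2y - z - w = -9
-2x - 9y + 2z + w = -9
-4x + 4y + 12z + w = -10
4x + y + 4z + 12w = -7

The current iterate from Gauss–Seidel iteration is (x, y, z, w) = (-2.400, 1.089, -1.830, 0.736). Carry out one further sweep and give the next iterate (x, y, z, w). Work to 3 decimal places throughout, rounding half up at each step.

(-2.454, 1.220, -2.119, 0.839)

One sweep:
  x = (-9 - (2)·1.089 - (-1)·-1.830 - (-1)·0.736) / (5) = -2.454
  y = (-9 - (-2)·-2.454 - (2)·-1.830 - (1)·0.736) / (-9) = 1.220
  z = (-10 - (-4)·-2.454 - (4)·1.220 - (1)·0.736) / (12) = -2.119
  w = (-7 - (4)·-2.454 - (1)·1.220 - (4)·-2.119) / (12) = 0.839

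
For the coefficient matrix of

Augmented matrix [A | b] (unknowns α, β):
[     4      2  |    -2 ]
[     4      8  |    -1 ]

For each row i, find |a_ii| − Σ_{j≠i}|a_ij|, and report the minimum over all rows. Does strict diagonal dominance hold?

2

row 1: |4| − (2) = 2
row 2: |8| − (4) = 4
minimum over rows = 2 → strictly diagonally dominant (convergence guaranteed)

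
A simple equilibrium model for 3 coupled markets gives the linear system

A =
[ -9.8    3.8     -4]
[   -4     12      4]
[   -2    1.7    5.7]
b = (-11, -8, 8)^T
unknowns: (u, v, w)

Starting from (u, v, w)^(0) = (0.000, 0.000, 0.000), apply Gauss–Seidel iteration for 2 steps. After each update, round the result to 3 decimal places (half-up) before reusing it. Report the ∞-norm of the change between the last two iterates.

0.922

Iteration 1:
  u = (-11 - (3.8)·0.000 - (-4)·0.000) / (-9.8) = 1.122
  v = (-8 - (-4)·1.122 - (4)·0.000) / (12) = -0.293
  w = (8 - (-2)·1.122 - (1.7)·-0.293) / (5.7) = 1.885
Iteration 2:
  u = (-11 - (3.8)·-0.293 - (-4)·1.885) / (-9.8) = 0.239
  v = (-8 - (-4)·0.239 - (4)·1.885) / (12) = -1.215
  w = (8 - (-2)·0.239 - (1.7)·-1.215) / (5.7) = 1.850
Change: (-0.883, -0.922, -0.035) → max |·| = 0.922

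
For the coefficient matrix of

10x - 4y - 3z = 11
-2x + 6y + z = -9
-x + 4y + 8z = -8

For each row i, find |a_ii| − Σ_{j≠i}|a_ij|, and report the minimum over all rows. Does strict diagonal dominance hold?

row 1: |10| − (4+3) = 3
row 2: |6| − (2+1) = 3
row 3: |8| − (1+4) = 3
minimum over rows = 3 → strictly diagonally dominant (convergence guaranteed)

3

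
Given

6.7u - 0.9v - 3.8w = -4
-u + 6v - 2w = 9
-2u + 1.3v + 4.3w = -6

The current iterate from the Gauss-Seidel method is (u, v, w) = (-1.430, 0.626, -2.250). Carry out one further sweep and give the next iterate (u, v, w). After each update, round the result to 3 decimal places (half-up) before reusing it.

One sweep:
  u = (-4 - (-0.9)·0.626 - (-3.8)·-2.250) / (6.7) = -1.789
  v = (9 - (-1)·-1.789 - (-2)·-2.250) / (6) = 0.452
  w = (-6 - (-2)·-1.789 - (1.3)·0.452) / (4.3) = -2.364

(-1.789, 0.452, -2.364)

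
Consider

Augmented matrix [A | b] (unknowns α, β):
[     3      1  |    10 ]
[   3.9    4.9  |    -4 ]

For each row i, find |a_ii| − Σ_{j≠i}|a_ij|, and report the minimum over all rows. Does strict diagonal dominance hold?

1

row 1: |3| − (1) = 2
row 2: |4.9| − (3.9) = 1
minimum over rows = 1 → strictly diagonally dominant (convergence guaranteed)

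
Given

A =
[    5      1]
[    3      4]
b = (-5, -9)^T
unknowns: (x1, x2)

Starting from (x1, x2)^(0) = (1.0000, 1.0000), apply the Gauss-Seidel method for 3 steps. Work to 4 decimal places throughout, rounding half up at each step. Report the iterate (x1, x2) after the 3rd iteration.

Iteration 1:
  x1 = (-5 - (1)·1.0000) / (5) = -1.2000
  x2 = (-9 - (3)·-1.2000) / (4) = -1.3500
Iteration 2:
  x1 = (-5 - (1)·-1.3500) / (5) = -0.7300
  x2 = (-9 - (3)·-0.7300) / (4) = -1.7025
Iteration 3:
  x1 = (-5 - (1)·-1.7025) / (5) = -0.6595
  x2 = (-9 - (3)·-0.6595) / (4) = -1.7554

(-0.6595, -1.7554)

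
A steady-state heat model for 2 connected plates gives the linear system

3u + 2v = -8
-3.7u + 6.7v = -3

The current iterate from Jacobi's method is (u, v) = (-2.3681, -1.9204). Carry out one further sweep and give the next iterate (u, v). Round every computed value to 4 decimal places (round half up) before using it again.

One sweep:
  u = (-8 - (2)·-1.9204) / (3) = -1.3864
  v = (-3 - (-3.7)·-2.3681) / (6.7) = -1.7555

(-1.3864, -1.7555)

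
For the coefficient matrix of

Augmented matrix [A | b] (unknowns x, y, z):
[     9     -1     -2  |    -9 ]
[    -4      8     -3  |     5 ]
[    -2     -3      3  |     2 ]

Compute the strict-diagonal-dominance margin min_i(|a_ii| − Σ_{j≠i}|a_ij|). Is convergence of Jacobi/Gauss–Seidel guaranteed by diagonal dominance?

-2

row 1: |9| − (1+2) = 6
row 2: |8| − (4+3) = 1
row 3: |3| − (2+3) = -2
minimum over rows = -2 → not strictly diagonally dominant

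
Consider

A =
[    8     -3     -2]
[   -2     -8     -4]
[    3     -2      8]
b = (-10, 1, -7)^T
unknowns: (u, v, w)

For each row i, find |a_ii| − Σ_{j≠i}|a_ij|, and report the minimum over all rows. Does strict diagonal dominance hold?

row 1: |8| − (3+2) = 3
row 2: |-8| − (2+4) = 2
row 3: |8| − (3+2) = 3
minimum over rows = 2 → strictly diagonally dominant (convergence guaranteed)

2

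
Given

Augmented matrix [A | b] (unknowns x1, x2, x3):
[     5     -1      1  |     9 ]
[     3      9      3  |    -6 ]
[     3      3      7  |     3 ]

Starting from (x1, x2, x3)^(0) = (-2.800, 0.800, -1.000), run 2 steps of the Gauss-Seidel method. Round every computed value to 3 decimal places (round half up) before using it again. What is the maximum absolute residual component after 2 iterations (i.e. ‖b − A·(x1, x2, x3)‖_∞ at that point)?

0.894

Iteration 1:
  x1 = (9 - (-1)·0.800 - (1)·-1.000) / (5) = 2.160
  x2 = (-6 - (3)·2.160 - (3)·-1.000) / (9) = -1.053
  x3 = (3 - (3)·2.160 - (3)·-1.053) / (7) = -0.046
Iteration 2:
  x1 = (9 - (-1)·-1.053 - (1)·-0.046) / (5) = 1.599
  x2 = (-6 - (3)·1.599 - (3)·-0.046) / (9) = -1.184
  x3 = (3 - (3)·1.599 - (3)·-1.184) / (7) = 0.251
Residual b − A·x = (-0.430, -0.894, -0.002); ∞-norm = 0.894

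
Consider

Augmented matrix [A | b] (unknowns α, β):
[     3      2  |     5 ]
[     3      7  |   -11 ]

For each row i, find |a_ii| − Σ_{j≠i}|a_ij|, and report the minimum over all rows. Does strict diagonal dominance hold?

1

row 1: |3| − (2) = 1
row 2: |7| − (3) = 4
minimum over rows = 1 → strictly diagonally dominant (convergence guaranteed)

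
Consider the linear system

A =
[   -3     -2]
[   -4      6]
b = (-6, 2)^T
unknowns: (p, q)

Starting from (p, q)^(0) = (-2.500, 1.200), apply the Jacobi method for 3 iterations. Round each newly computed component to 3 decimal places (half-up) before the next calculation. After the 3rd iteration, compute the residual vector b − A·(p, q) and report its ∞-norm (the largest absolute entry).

6.574

Iteration 1:
  p = (-6 - (-2)·1.200) / (-3) = 1.200
  q = (2 - (-4)·-2.500) / (6) = -1.333
Iteration 2:
  p = (-6 - (-2)·-1.333) / (-3) = 2.889
  q = (2 - (-4)·1.200) / (6) = 1.133
Iteration 3:
  p = (-6 - (-2)·1.133) / (-3) = 1.245
  q = (2 - (-4)·2.889) / (6) = 2.259
Residual b − A·x = (2.253, -6.574); ∞-norm = 6.574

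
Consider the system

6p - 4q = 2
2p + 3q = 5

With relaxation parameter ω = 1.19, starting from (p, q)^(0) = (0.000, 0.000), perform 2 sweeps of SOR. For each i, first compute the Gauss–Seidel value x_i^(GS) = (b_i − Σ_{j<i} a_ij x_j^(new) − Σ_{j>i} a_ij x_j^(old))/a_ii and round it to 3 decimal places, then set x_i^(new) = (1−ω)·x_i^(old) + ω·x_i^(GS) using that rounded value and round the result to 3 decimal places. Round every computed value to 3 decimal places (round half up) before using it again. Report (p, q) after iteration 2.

Iteration 1:
  p: GS value = (2 - (-4)·0.000) / (6) = 0.333;  p ← (1−ω)·0.000 + ω·0.333 = 0.396
  q: GS value = (5 - (2)·0.396) / (3) = 1.403;  q ← (1−ω)·0.000 + ω·1.403 = 1.670
Iteration 2:
  p: GS value = (2 - (-4)·1.670) / (6) = 1.447;  p ← (1−ω)·0.396 + ω·1.447 = 1.647
  q: GS value = (5 - (2)·1.647) / (3) = 0.569;  q ← (1−ω)·1.670 + ω·0.569 = 0.360

(1.647, 0.360)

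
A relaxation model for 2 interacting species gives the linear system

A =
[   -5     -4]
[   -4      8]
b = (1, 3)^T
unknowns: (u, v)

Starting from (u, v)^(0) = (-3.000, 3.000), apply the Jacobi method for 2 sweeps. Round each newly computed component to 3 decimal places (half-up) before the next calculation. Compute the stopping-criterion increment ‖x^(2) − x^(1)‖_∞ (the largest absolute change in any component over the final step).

3.300

Iteration 1:
  u = (1 - (-4)·3.000) / (-5) = -2.600
  v = (3 - (-4)·-3.000) / (8) = -1.125
Iteration 2:
  u = (1 - (-4)·-1.125) / (-5) = 0.700
  v = (3 - (-4)·-2.600) / (8) = -0.925
Change: (3.300, 0.200) → max |·| = 3.300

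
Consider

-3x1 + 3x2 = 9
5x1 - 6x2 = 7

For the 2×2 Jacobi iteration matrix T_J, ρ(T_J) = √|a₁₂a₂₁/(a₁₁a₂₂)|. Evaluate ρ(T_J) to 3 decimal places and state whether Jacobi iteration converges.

0.913

a₁₂a₂₁/(a₁₁a₂₂) = (3)·(5) / ((-3)·(-6)) = 0.833333
ρ = √|0.833333| = √0.833333 = 0.913
ρ < 1, so Jacobi converges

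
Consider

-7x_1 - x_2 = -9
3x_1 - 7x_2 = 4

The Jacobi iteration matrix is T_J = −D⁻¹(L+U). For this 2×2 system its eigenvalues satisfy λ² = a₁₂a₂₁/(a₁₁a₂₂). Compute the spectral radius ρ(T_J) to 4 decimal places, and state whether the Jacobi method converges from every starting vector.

0.2474

a₁₂a₂₁/(a₁₁a₂₂) = (-1)·(3) / ((-7)·(-7)) = -0.061224
ρ = √|-0.061224| = √0.061224 = 0.2474
ρ < 1, so Jacobi converges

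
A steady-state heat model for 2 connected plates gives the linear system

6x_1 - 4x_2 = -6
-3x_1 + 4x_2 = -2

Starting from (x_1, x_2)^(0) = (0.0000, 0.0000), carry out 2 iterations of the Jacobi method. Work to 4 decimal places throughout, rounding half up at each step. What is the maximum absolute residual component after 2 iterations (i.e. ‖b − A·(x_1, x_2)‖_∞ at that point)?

Iteration 1:
  x_1 = (-6 - (-4)·0.0000) / (6) = -1.0000
  x_2 = (-2 - (-3)·0.0000) / (4) = -0.5000
Iteration 2:
  x_1 = (-6 - (-4)·-0.5000) / (6) = -1.3333
  x_2 = (-2 - (-3)·-1.0000) / (4) = -1.2500
Residual b − A·x = (-3.0002, -0.9999); ∞-norm = 3.0002

3.0002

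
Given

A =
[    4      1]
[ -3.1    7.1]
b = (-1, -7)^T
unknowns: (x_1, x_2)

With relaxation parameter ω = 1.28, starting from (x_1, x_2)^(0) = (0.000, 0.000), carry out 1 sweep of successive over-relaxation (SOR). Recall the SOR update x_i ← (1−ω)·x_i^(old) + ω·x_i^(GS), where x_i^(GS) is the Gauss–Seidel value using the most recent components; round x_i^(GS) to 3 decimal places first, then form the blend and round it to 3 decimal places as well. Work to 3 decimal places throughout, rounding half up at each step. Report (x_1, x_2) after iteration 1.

(-0.320, -1.441)

Iteration 1:
  x_1: GS value = (-1 - (1)·0.000) / (4) = -0.250;  x_1 ← (1−ω)·0.000 + ω·-0.250 = -0.320
  x_2: GS value = (-7 - (-3.1)·-0.320) / (7.1) = -1.126;  x_2 ← (1−ω)·0.000 + ω·-1.126 = -1.441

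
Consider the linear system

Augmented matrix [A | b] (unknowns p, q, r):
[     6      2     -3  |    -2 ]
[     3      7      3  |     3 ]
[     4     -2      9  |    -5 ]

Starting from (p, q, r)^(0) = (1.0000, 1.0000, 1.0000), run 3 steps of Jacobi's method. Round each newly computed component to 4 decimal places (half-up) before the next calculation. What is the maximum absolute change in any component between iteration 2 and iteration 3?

0.4639

Iteration 1:
  p = (-2 - (2)·1.0000 - (-3)·1.0000) / (6) = -0.1667
  q = (3 - (3)·1.0000 - (3)·1.0000) / (7) = -0.4286
  r = (-5 - (4)·1.0000 - (-2)·1.0000) / (9) = -0.7778
Iteration 2:
  p = (-2 - (2)·-0.4286 - (-3)·-0.7778) / (6) = -0.5794
  q = (3 - (3)·-0.1667 - (3)·-0.7778) / (7) = 0.8334
  r = (-5 - (4)·-0.1667 - (-2)·-0.4286) / (9) = -0.5767
Iteration 3:
  p = (-2 - (2)·0.8334 - (-3)·-0.5767) / (6) = -0.8995
  q = (3 - (3)·-0.5794 - (3)·-0.5767) / (7) = 0.9240
  r = (-5 - (4)·-0.5794 - (-2)·0.8334) / (9) = -0.1128
Change: (-0.3201, 0.0906, 0.4639) → max |·| = 0.4639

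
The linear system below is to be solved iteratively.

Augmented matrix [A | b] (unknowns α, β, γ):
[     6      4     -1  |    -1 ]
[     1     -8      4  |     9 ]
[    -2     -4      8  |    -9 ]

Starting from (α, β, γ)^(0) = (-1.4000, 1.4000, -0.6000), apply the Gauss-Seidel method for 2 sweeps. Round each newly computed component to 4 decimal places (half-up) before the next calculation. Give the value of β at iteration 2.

Iteration 1:
  α = (-1 - (4)·1.4000 - (-1)·-0.6000) / (6) = -1.2000
  β = (9 - (1)·-1.2000 - (4)·-0.6000) / (-8) = -1.5750
  γ = (-9 - (-2)·-1.2000 - (-4)·-1.5750) / (8) = -2.2125
Iteration 2:
  α = (-1 - (4)·-1.5750 - (-1)·-2.2125) / (6) = 0.5146
  β = (9 - (1)·0.5146 - (4)·-2.2125) / (-8) = -2.1669
  γ = (-9 - (-2)·0.5146 - (-4)·-2.1669) / (8) = -2.0798

-2.1669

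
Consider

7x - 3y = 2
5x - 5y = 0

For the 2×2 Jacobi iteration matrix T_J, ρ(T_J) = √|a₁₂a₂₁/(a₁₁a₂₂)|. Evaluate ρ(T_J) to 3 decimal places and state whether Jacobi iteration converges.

a₁₂a₂₁/(a₁₁a₂₂) = (-3)·(5) / ((7)·(-5)) = 0.428571
ρ = √|0.428571| = √0.428571 = 0.655
ρ < 1, so Jacobi converges

0.655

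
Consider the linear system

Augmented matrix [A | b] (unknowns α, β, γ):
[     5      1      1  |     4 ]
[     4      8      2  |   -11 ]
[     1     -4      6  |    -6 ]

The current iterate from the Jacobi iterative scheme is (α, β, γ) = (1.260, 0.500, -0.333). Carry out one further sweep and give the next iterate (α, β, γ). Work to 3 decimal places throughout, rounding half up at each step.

(0.767, -1.922, -0.877)

One sweep:
  α = (4 - (1)·0.500 - (1)·-0.333) / (5) = 0.767
  β = (-11 - (4)·1.260 - (2)·-0.333) / (8) = -1.922
  γ = (-6 - (1)·1.260 - (-4)·0.500) / (6) = -0.877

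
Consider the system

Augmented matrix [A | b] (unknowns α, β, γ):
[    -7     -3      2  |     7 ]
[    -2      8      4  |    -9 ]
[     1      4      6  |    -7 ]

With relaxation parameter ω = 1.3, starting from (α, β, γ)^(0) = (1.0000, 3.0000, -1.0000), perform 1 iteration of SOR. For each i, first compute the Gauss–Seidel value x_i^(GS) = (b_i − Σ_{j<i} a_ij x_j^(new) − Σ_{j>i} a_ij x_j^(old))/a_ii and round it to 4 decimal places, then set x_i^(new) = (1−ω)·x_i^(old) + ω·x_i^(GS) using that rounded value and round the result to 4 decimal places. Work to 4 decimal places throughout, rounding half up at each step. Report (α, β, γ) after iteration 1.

(-3.6428, -2.8964, 2.0828)

Iteration 1:
  α: GS value = (7 - (-3)·3.0000 - (2)·-1.0000) / (-7) = -2.5714;  α ← (1−ω)·1.0000 + ω·-2.5714 = -3.6428
  β: GS value = (-9 - (-2)·-3.6428 - (4)·-1.0000) / (8) = -1.5357;  β ← (1−ω)·3.0000 + ω·-1.5357 = -2.8964
  γ: GS value = (-7 - (1)·-3.6428 - (4)·-2.8964) / (6) = 1.3714;  γ ← (1−ω)·-1.0000 + ω·1.3714 = 2.0828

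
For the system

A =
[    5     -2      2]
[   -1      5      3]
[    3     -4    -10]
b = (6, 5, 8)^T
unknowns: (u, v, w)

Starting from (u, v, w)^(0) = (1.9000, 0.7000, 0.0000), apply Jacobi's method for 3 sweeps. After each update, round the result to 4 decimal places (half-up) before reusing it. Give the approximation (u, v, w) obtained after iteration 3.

Iteration 1:
  u = (6 - (-2)·0.7000 - (2)·0.0000) / (5) = 1.4800
  v = (5 - (-1)·1.9000 - (3)·0.0000) / (5) = 1.3800
  w = (8 - (3)·1.9000 - (-4)·0.7000) / (-10) = -0.5100
Iteration 2:
  u = (6 - (-2)·1.3800 - (2)·-0.5100) / (5) = 1.9560
  v = (5 - (-1)·1.4800 - (3)·-0.5100) / (5) = 1.6020
  w = (8 - (3)·1.4800 - (-4)·1.3800) / (-10) = -0.9080
Iteration 3:
  u = (6 - (-2)·1.6020 - (2)·-0.9080) / (5) = 2.2040
  v = (5 - (-1)·1.9560 - (3)·-0.9080) / (5) = 1.9360
  w = (8 - (3)·1.9560 - (-4)·1.6020) / (-10) = -0.8540

(2.2040, 1.9360, -0.8540)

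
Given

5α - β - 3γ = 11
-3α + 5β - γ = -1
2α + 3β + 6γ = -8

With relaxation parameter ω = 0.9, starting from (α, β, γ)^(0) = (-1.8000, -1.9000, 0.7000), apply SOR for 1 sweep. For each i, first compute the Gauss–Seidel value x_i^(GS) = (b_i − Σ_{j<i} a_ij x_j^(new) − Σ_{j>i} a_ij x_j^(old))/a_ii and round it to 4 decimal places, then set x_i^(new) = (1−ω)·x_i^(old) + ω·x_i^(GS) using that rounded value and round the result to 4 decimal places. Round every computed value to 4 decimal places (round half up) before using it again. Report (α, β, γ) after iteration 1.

Iteration 1:
  α: GS value = (11 - (-1)·-1.9000 - (-3)·0.7000) / (5) = 2.2400;  α ← (1−ω)·-1.8000 + ω·2.2400 = 1.8360
  β: GS value = (-1 - (-3)·1.8360 - (-1)·0.7000) / (5) = 1.0416;  β ← (1−ω)·-1.9000 + ω·1.0416 = 0.7474
  γ: GS value = (-8 - (2)·1.8360 - (3)·0.7474) / (6) = -2.3190;  γ ← (1−ω)·0.7000 + ω·-2.3190 = -2.0171

(1.8360, 0.7474, -2.0171)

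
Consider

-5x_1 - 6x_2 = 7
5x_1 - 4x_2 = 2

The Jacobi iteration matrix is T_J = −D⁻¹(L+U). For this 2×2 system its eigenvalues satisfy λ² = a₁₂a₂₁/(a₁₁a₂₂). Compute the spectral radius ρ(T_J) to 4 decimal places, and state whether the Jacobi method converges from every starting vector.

1.2247

a₁₂a₂₁/(a₁₁a₂₂) = (-6)·(5) / ((-5)·(-4)) = -1.500000
ρ = √|-1.500000| = √1.500000 = 1.2247
ρ > 1, so Jacobi diverges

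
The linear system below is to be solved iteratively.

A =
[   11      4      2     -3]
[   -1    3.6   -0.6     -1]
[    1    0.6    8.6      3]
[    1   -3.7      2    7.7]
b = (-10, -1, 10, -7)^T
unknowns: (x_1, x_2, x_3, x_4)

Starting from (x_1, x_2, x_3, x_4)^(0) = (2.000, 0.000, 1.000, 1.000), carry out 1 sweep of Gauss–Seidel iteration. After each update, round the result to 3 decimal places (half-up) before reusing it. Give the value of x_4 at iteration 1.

Iteration 1:
  x_1 = (-10 - (4)·0.000 - (2)·1.000 - (-3)·1.000) / (11) = -0.818
  x_2 = (-1 - (-1)·-0.818 - (-0.6)·1.000 - (-1)·1.000) / (3.6) = -0.061
  x_3 = (10 - (1)·-0.818 - (0.6)·-0.061 - (3)·1.000) / (8.6) = 0.913
  x_4 = (-7 - (1)·-0.818 - (-3.7)·-0.061 - (2)·0.913) / (7.7) = -1.069

-1.069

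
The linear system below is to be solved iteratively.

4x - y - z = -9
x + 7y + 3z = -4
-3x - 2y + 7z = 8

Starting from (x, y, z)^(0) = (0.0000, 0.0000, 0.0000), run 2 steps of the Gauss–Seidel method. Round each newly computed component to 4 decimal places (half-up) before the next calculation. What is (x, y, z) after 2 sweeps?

Iteration 1:
  x = (-9 - (-1)·0.0000 - (-1)·0.0000) / (4) = -2.2500
  y = (-4 - (1)·-2.2500 - (3)·0.0000) / (7) = -0.2500
  z = (8 - (-3)·-2.2500 - (-2)·-0.2500) / (7) = 0.1071
Iteration 2:
  x = (-9 - (-1)·-0.2500 - (-1)·0.1071) / (4) = -2.2857
  y = (-4 - (1)·-2.2857 - (3)·0.1071) / (7) = -0.2908
  z = (8 - (-3)·-2.2857 - (-2)·-0.2908) / (7) = 0.0802

(-2.2857, -0.2908, 0.0802)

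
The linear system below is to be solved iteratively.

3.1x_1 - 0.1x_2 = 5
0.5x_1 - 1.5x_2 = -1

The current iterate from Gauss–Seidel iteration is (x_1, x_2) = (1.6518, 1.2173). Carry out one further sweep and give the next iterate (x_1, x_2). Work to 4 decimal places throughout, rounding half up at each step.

One sweep:
  x_1 = (5 - (-0.1)·1.2173) / (3.1) = 1.6522
  x_2 = (-1 - (0.5)·1.6522) / (-1.5) = 1.2174

(1.6522, 1.2174)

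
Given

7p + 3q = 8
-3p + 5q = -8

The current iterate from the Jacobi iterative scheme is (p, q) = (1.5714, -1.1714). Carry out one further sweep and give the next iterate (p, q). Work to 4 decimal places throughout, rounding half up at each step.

(1.6449, -0.6572)

One sweep:
  p = (8 - (3)·-1.1714) / (7) = 1.6449
  q = (-8 - (-3)·1.5714) / (5) = -0.6572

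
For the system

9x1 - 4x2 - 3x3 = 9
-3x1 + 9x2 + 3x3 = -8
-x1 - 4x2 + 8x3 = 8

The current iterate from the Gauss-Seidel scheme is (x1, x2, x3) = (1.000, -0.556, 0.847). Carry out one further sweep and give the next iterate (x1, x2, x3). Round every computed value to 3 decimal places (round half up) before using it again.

(1.035, -0.826, 0.716)

One sweep:
  x1 = (9 - (-4)·-0.556 - (-3)·0.847) / (9) = 1.035
  x2 = (-8 - (-3)·1.035 - (3)·0.847) / (9) = -0.826
  x3 = (8 - (-1)·1.035 - (-4)·-0.826) / (8) = 0.716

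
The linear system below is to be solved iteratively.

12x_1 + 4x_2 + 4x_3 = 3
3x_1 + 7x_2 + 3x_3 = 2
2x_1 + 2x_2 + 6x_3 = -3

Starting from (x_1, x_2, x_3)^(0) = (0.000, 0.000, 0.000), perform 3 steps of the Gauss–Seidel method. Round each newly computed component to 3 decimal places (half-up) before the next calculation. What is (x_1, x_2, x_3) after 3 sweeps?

Iteration 1:
  x_1 = (3 - (4)·0.000 - (4)·0.000) / (12) = 0.250
  x_2 = (2 - (3)·0.250 - (3)·0.000) / (7) = 0.179
  x_3 = (-3 - (2)·0.250 - (2)·0.179) / (6) = -0.643
Iteration 2:
  x_1 = (3 - (4)·0.179 - (4)·-0.643) / (12) = 0.405
  x_2 = (2 - (3)·0.405 - (3)·-0.643) / (7) = 0.388
  x_3 = (-3 - (2)·0.405 - (2)·0.388) / (6) = -0.764
Iteration 3:
  x_1 = (3 - (4)·0.388 - (4)·-0.764) / (12) = 0.375
  x_2 = (2 - (3)·0.375 - (3)·-0.764) / (7) = 0.452
  x_3 = (-3 - (2)·0.375 - (2)·0.452) / (6) = -0.776

(0.375, 0.452, -0.776)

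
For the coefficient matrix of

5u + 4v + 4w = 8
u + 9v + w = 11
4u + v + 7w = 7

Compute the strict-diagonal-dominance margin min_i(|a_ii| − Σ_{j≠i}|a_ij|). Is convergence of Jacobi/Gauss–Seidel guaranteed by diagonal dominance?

row 1: |5| − (4+4) = -3
row 2: |9| − (1+1) = 7
row 3: |7| − (4+1) = 2
minimum over rows = -3 → not strictly diagonally dominant

-3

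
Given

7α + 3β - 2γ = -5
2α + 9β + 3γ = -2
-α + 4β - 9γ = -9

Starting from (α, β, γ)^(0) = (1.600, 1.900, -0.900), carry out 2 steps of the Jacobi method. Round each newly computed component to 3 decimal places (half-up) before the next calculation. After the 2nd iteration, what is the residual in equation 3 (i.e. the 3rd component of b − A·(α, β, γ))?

Iteration 1:
  α = (-5 - (3)·1.900 - (-2)·-0.900) / (7) = -1.786
  β = (-2 - (2)·1.600 - (3)·-0.900) / (9) = -0.278
  γ = (-9 - (-1)·1.600 - (4)·1.900) / (-9) = 1.667
Iteration 2:
  α = (-5 - (3)·-0.278 - (-2)·1.667) / (7) = -0.119
  β = (-2 - (2)·-1.786 - (3)·1.667) / (9) = -0.381
  γ = (-9 - (-1)·-1.786 - (4)·-0.278) / (-9) = 1.075
Residual b − A·x = (-0.874, -1.558, 2.080)

2.080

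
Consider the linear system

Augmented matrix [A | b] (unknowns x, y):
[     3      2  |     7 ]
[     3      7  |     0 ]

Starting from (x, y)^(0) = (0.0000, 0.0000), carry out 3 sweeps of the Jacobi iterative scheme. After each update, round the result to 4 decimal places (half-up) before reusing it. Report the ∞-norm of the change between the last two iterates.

0.6667

Iteration 1:
  x = (7 - (2)·0.0000) / (3) = 2.3333
  y = (0 - (3)·0.0000) / (7) = 0.0000
Iteration 2:
  x = (7 - (2)·0.0000) / (3) = 2.3333
  y = (0 - (3)·2.3333) / (7) = -1.0000
Iteration 3:
  x = (7 - (2)·-1.0000) / (3) = 3.0000
  y = (0 - (3)·2.3333) / (7) = -1.0000
Change: (0.6667, 0.0000) → max |·| = 0.6667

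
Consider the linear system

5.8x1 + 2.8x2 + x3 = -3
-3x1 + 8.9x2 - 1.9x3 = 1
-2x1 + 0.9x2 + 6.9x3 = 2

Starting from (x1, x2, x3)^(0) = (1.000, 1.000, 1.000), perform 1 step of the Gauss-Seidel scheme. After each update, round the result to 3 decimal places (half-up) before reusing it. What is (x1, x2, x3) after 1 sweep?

Iteration 1:
  x1 = (-3 - (2.8)·1.000 - (1)·1.000) / (5.8) = -1.172
  x2 = (1 - (-3)·-1.172 - (-1.9)·1.000) / (8.9) = -0.069
  x3 = (2 - (-2)·-1.172 - (0.9)·-0.069) / (6.9) = -0.041

(-1.172, -0.069, -0.041)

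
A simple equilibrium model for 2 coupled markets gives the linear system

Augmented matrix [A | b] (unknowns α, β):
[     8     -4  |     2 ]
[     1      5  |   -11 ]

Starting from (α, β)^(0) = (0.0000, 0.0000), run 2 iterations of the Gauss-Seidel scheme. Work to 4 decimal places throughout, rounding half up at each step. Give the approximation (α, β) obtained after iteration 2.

(-0.8750, -2.0250)

Iteration 1:
  α = (2 - (-4)·0.0000) / (8) = 0.2500
  β = (-11 - (1)·0.2500) / (5) = -2.2500
Iteration 2:
  α = (2 - (-4)·-2.2500) / (8) = -0.8750
  β = (-11 - (1)·-0.8750) / (5) = -2.0250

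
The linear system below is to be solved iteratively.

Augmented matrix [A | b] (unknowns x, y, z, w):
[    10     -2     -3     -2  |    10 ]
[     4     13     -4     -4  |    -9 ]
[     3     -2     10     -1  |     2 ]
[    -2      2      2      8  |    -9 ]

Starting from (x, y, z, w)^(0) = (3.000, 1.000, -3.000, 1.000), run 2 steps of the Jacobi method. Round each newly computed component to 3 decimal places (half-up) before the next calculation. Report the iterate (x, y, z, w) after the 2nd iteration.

(0.459, -0.931, -0.384, -0.342)

Iteration 1:
  x = (10 - (-2)·1.000 - (-3)·-3.000 - (-2)·1.000) / (10) = 0.500
  y = (-9 - (4)·3.000 - (-4)·-3.000 - (-4)·1.000) / (13) = -2.231
  z = (2 - (3)·3.000 - (-2)·1.000 - (-1)·1.000) / (10) = -0.400
  w = (-9 - (-2)·3.000 - (2)·1.000 - (2)·-3.000) / (8) = 0.125
Iteration 2:
  x = (10 - (-2)·-2.231 - (-3)·-0.400 - (-2)·0.125) / (10) = 0.459
  y = (-9 - (4)·0.500 - (-4)·-0.400 - (-4)·0.125) / (13) = -0.931
  z = (2 - (3)·0.500 - (-2)·-2.231 - (-1)·0.125) / (10) = -0.384
  w = (-9 - (-2)·0.500 - (2)·-2.231 - (2)·-0.400) / (8) = -0.342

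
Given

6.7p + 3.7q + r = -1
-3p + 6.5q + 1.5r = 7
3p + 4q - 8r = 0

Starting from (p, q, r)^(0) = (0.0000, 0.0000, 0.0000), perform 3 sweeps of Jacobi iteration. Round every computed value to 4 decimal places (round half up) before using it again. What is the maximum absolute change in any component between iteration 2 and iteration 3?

0.3858

Iteration 1:
  p = (-1 - (3.7)·0.0000 - (1)·0.0000) / (6.7) = -0.1493
  q = (7 - (-3)·0.0000 - (1.5)·0.0000) / (6.5) = 1.0769
  r = (0 - (3)·0.0000 - (4)·0.0000) / (-8) = 0.0000
Iteration 2:
  p = (-1 - (3.7)·1.0769 - (1)·0.0000) / (6.7) = -0.7440
  q = (7 - (-3)·-0.1493 - (1.5)·0.0000) / (6.5) = 1.0080
  r = (0 - (3)·-0.1493 - (4)·1.0769) / (-8) = 0.4825
Iteration 3:
  p = (-1 - (3.7)·1.0080 - (1)·0.4825) / (6.7) = -0.7779
  q = (7 - (-3)·-0.7440 - (1.5)·0.4825) / (6.5) = 0.6222
  r = (0 - (3)·-0.7440 - (4)·1.0080) / (-8) = 0.2250
Change: (-0.0339, -0.3858, -0.2575) → max |·| = 0.3858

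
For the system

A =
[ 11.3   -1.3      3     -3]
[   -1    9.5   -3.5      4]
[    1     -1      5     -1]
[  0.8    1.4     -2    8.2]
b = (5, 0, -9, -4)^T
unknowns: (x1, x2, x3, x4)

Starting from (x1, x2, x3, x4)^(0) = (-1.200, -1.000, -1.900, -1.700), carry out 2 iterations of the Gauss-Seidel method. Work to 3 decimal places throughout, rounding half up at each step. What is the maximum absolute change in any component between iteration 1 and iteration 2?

Iteration 1:
  x1 = (5 - (-1.3)·-1.000 - (3)·-1.900 - (-3)·-1.700) / (11.3) = 0.381
  x2 = (0 - (-1)·0.381 - (-3.5)·-1.900 - (4)·-1.700) / (9.5) = 0.056
  x3 = (-9 - (1)·0.381 - (-1)·0.056 - (-1)·-1.700) / (5) = -2.205
  x4 = (-4 - (0.8)·0.381 - (1.4)·0.056 - (-2)·-2.205) / (8.2) = -1.072
Iteration 2:
  x1 = (5 - (-1.3)·0.056 - (3)·-2.205 - (-3)·-1.072) / (11.3) = 0.750
  x2 = (0 - (-1)·0.750 - (-3.5)·-2.205 - (4)·-1.072) / (9.5) = -0.282
  x3 = (-9 - (1)·0.750 - (-1)·-0.282 - (-1)·-1.072) / (5) = -2.221
  x4 = (-4 - (0.8)·0.750 - (1.4)·-0.282 - (-2)·-2.221) / (8.2) = -1.055
Change: (0.369, -0.338, -0.016, 0.017) → max |·| = 0.369

0.369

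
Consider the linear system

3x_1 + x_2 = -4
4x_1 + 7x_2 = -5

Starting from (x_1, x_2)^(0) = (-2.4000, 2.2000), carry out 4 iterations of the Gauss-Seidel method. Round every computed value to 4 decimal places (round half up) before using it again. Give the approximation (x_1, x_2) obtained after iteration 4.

(-1.3579, 0.0617)

Iteration 1:
  x_1 = (-4 - (1)·2.2000) / (3) = -2.0667
  x_2 = (-5 - (4)·-2.0667) / (7) = 0.4667
Iteration 2:
  x_1 = (-4 - (1)·0.4667) / (3) = -1.4889
  x_2 = (-5 - (4)·-1.4889) / (7) = 0.1365
Iteration 3:
  x_1 = (-4 - (1)·0.1365) / (3) = -1.3788
  x_2 = (-5 - (4)·-1.3788) / (7) = 0.0736
Iteration 4:
  x_1 = (-4 - (1)·0.0736) / (3) = -1.3579
  x_2 = (-5 - (4)·-1.3579) / (7) = 0.0617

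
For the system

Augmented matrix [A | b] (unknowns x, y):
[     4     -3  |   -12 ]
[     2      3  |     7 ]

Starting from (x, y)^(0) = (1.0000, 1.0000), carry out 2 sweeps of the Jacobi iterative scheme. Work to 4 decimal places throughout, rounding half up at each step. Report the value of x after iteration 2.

-1.7500

Iteration 1:
  x = (-12 - (-3)·1.0000) / (4) = -2.2500
  y = (7 - (2)·1.0000) / (3) = 1.6667
Iteration 2:
  x = (-12 - (-3)·1.6667) / (4) = -1.7500
  y = (7 - (2)·-2.2500) / (3) = 3.8333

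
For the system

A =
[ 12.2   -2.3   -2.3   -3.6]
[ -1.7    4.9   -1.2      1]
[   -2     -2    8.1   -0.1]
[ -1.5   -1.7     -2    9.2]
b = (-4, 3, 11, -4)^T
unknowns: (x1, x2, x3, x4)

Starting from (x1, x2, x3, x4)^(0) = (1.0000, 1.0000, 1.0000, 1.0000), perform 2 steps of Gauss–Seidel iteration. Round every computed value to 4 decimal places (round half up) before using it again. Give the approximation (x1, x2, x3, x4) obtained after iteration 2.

(0.1641, 1.0474, 1.6587, 0.1461)

Iteration 1:
  x1 = (-4 - (-2.3)·1.0000 - (-2.3)·1.0000 - (-3.6)·1.0000) / (12.2) = 0.3443
  x2 = (3 - (-1.7)·0.3443 - (-1.2)·1.0000 - (1)·1.0000) / (4.9) = 0.7725
  x3 = (11 - (-2)·0.3443 - (-2)·0.7725 - (-0.1)·1.0000) / (8.1) = 1.6461
  x4 = (-4 - (-1.5)·0.3443 - (-1.7)·0.7725 - (-2)·1.6461) / (9.2) = 0.1219
Iteration 2:
  x1 = (-4 - (-2.3)·0.7725 - (-2.3)·1.6461 - (-3.6)·0.1219) / (12.2) = 0.1641
  x2 = (3 - (-1.7)·0.1641 - (-1.2)·1.6461 - (1)·0.1219) / (4.9) = 1.0474
  x3 = (11 - (-2)·0.1641 - (-2)·1.0474 - (-0.1)·0.1219) / (8.1) = 1.6587
  x4 = (-4 - (-1.5)·0.1641 - (-1.7)·1.0474 - (-2)·1.6587) / (9.2) = 0.1461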